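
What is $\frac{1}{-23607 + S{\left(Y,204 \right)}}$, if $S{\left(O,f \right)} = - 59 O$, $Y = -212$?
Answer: $- \frac{1}{11099} \approx -9.0098 \cdot 10^{-5}$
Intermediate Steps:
$\frac{1}{-23607 + S{\left(Y,204 \right)}} = \frac{1}{-23607 - -12508} = \frac{1}{-23607 + 12508} = \frac{1}{-11099} = - \frac{1}{11099}$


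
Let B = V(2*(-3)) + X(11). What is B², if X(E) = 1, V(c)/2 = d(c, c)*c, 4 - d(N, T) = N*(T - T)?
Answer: 2209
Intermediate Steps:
d(N, T) = 4 (d(N, T) = 4 - N*(T - T) = 4 - N*0 = 4 - 1*0 = 4 + 0 = 4)
V(c) = 8*c (V(c) = 2*(4*c) = 8*c)
B = -47 (B = 8*(2*(-3)) + 1 = 8*(-6) + 1 = -48 + 1 = -47)
B² = (-47)² = 2209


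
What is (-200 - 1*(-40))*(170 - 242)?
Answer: 11520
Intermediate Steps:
(-200 - 1*(-40))*(170 - 242) = (-200 + 40)*(-72) = -160*(-72) = 11520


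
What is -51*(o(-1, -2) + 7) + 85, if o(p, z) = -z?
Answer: -374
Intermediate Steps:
-51*(o(-1, -2) + 7) + 85 = -51*(-1*(-2) + 7) + 85 = -51*(2 + 7) + 85 = -51*9 + 85 = -459 + 85 = -374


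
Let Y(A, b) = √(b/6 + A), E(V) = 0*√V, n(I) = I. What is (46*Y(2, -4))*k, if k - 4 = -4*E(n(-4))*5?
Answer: 368*√3/3 ≈ 212.46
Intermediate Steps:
E(V) = 0
Y(A, b) = √(A + b/6) (Y(A, b) = √(b*(⅙) + A) = √(b/6 + A) = √(A + b/6))
k = 4 (k = 4 - 4*0*5 = 4 + 0*5 = 4 + 0 = 4)
(46*Y(2, -4))*k = (46*(√(6*(-4) + 36*2)/6))*4 = (46*(√(-24 + 72)/6))*4 = (46*(√48/6))*4 = (46*((4*√3)/6))*4 = (46*(2*√3/3))*4 = (92*√3/3)*4 = 368*√3/3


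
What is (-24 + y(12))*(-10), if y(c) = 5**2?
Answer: -10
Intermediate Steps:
y(c) = 25
(-24 + y(12))*(-10) = (-24 + 25)*(-10) = 1*(-10) = -10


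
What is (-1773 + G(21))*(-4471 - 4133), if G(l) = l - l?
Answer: 15254892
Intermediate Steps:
G(l) = 0
(-1773 + G(21))*(-4471 - 4133) = (-1773 + 0)*(-4471 - 4133) = -1773*(-8604) = 15254892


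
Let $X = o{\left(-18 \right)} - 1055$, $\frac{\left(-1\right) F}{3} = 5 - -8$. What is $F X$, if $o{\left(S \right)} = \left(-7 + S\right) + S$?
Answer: $42822$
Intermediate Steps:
$o{\left(S \right)} = -7 + 2 S$
$F = -39$ ($F = - 3 \left(5 - -8\right) = - 3 \left(5 + 8\right) = \left(-3\right) 13 = -39$)
$X = -1098$ ($X = \left(-7 + 2 \left(-18\right)\right) - 1055 = \left(-7 - 36\right) - 1055 = -43 - 1055 = -1098$)
$F X = \left(-39\right) \left(-1098\right) = 42822$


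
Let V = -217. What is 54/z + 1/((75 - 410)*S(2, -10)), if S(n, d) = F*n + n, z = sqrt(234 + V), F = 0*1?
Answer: -1/670 + 54*sqrt(17)/17 ≈ 13.095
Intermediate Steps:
F = 0
z = sqrt(17) (z = sqrt(234 - 217) = sqrt(17) ≈ 4.1231)
S(n, d) = n (S(n, d) = 0*n + n = 0 + n = n)
54/z + 1/((75 - 410)*S(2, -10)) = 54/(sqrt(17)) + 1/((75 - 410)*2) = 54*(sqrt(17)/17) + (1/2)/(-335) = 54*sqrt(17)/17 - 1/335*1/2 = 54*sqrt(17)/17 - 1/670 = -1/670 + 54*sqrt(17)/17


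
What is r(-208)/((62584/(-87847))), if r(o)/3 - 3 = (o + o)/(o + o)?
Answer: -263541/15646 ≈ -16.844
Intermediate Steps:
r(o) = 12 (r(o) = 9 + 3*((o + o)/(o + o)) = 9 + 3*((2*o)/((2*o))) = 9 + 3*((2*o)*(1/(2*o))) = 9 + 3*1 = 9 + 3 = 12)
r(-208)/((62584/(-87847))) = 12/((62584/(-87847))) = 12/((62584*(-1/87847))) = 12/(-62584/87847) = 12*(-87847/62584) = -263541/15646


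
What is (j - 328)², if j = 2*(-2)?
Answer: 110224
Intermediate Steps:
j = -4
(j - 328)² = (-4 - 328)² = (-332)² = 110224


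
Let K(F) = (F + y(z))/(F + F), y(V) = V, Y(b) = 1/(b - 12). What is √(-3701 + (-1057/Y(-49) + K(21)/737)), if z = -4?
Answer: √58232531976234/30954 ≈ 246.53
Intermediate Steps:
Y(b) = 1/(-12 + b)
K(F) = (-4 + F)/(2*F) (K(F) = (F - 4)/(F + F) = (-4 + F)/((2*F)) = (-4 + F)*(1/(2*F)) = (-4 + F)/(2*F))
√(-3701 + (-1057/Y(-49) + K(21)/737)) = √(-3701 + (-1057/(1/(-12 - 49)) + ((½)*(-4 + 21)/21)/737)) = √(-3701 + (-1057/(1/(-61)) + ((½)*(1/21)*17)*(1/737))) = √(-3701 + (-1057/(-1/61) + (17/42)*(1/737))) = √(-3701 + (-1057*(-61) + 17/30954)) = √(-3701 + (64477 + 17/30954)) = √(-3701 + 1995821075/30954) = √(1881260321/30954) = √58232531976234/30954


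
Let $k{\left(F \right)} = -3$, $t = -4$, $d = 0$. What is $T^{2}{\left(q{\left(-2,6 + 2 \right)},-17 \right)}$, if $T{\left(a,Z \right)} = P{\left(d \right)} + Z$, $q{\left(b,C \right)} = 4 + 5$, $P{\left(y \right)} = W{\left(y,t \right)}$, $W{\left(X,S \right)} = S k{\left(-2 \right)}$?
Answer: $25$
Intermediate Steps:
$W{\left(X,S \right)} = - 3 S$ ($W{\left(X,S \right)} = S \left(-3\right) = - 3 S$)
$P{\left(y \right)} = 12$ ($P{\left(y \right)} = \left(-3\right) \left(-4\right) = 12$)
$q{\left(b,C \right)} = 9$
$T{\left(a,Z \right)} = 12 + Z$
$T^{2}{\left(q{\left(-2,6 + 2 \right)},-17 \right)} = \left(12 - 17\right)^{2} = \left(-5\right)^{2} = 25$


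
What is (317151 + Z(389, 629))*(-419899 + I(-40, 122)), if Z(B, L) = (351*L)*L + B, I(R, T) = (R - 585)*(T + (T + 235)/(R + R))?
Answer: -1098712825519029/16 ≈ -6.8670e+13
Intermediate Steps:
I(R, T) = (-585 + R)*(T + (235 + T)/(2*R)) (I(R, T) = (-585 + R)*(T + (235 + T)/((2*R))) = (-585 + R)*(T + (235 + T)*(1/(2*R))) = (-585 + R)*(T + (235 + T)/(2*R)))
Z(B, L) = B + 351*L² (Z(B, L) = 351*L² + B = B + 351*L²)
(317151 + Z(389, 629))*(-419899 + I(-40, 122)) = (317151 + (389 + 351*629²))*(-419899 + (½)*(-137475 - 585*122 - 40*(235 - 1169*122 + 2*(-40)*122))/(-40)) = (317151 + (389 + 351*395641))*(-419899 + (½)*(-1/40)*(-137475 - 71370 - 40*(235 - 142618 - 9760))) = (317151 + (389 + 138869991))*(-419899 + (½)*(-1/40)*(-137475 - 71370 - 40*(-152143))) = (317151 + 138870380)*(-419899 + (½)*(-1/40)*(-137475 - 71370 + 6085720)) = 139187531*(-419899 + (½)*(-1/40)*5876875) = 139187531*(-419899 - 1175375/16) = 139187531*(-7893759/16) = -1098712825519029/16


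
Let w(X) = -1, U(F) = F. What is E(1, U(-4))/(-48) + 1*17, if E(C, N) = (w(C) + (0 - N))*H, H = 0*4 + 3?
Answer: 269/16 ≈ 16.813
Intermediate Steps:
H = 3 (H = 0 + 3 = 3)
E(C, N) = -3 - 3*N (E(C, N) = (-1 + (0 - N))*3 = (-1 - N)*3 = -3 - 3*N)
E(1, U(-4))/(-48) + 1*17 = (-3 - 3*(-4))/(-48) + 1*17 = (-3 + 12)*(-1/48) + 17 = 9*(-1/48) + 17 = -3/16 + 17 = 269/16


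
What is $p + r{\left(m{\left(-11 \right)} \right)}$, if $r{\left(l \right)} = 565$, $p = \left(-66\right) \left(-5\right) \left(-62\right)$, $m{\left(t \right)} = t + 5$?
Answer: $-19895$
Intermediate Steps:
$m{\left(t \right)} = 5 + t$
$p = -20460$ ($p = 330 \left(-62\right) = -20460$)
$p + r{\left(m{\left(-11 \right)} \right)} = -20460 + 565 = -19895$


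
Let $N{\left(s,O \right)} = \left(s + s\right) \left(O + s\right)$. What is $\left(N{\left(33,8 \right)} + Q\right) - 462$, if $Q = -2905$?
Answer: $-661$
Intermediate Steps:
$N{\left(s,O \right)} = 2 s \left(O + s\right)$
$\left(N{\left(33,8 \right)} + Q\right) - 462 = \left(2 \cdot 33 \left(8 + 33\right) - 2905\right) - 462 = \left(2 \cdot 33 \cdot 41 - 2905\right) - 462 = \left(2706 - 2905\right) - 462 = -199 - 462 = -661$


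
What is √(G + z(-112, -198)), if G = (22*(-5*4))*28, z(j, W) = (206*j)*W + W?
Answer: √4555738 ≈ 2134.4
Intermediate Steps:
z(j, W) = W + 206*W*j (z(j, W) = 206*W*j + W = W + 206*W*j)
G = -12320 (G = (22*(-20))*28 = -440*28 = -12320)
√(G + z(-112, -198)) = √(-12320 - 198*(1 + 206*(-112))) = √(-12320 - 198*(1 - 23072)) = √(-12320 - 198*(-23071)) = √(-12320 + 4568058) = √4555738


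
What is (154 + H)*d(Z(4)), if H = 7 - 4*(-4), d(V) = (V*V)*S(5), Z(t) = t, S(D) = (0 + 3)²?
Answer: 25488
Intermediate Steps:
S(D) = 9 (S(D) = 3² = 9)
d(V) = 9*V² (d(V) = (V*V)*9 = V²*9 = 9*V²)
H = 23 (H = 7 + 16 = 23)
(154 + H)*d(Z(4)) = (154 + 23)*(9*4²) = 177*(9*16) = 177*144 = 25488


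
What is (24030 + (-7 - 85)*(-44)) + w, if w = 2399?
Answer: 30477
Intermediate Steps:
(24030 + (-7 - 85)*(-44)) + w = (24030 + (-7 - 85)*(-44)) + 2399 = (24030 - 92*(-44)) + 2399 = (24030 + 4048) + 2399 = 28078 + 2399 = 30477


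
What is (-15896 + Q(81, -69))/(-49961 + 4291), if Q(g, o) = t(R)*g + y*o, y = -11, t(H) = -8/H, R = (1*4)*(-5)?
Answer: 75523/228350 ≈ 0.33073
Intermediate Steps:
R = -20 (R = 4*(-5) = -20)
Q(g, o) = -11*o + 2*g/5 (Q(g, o) = (-8/(-20))*g - 11*o = (-8*(-1/20))*g - 11*o = 2*g/5 - 11*o = -11*o + 2*g/5)
(-15896 + Q(81, -69))/(-49961 + 4291) = (-15896 + (-11*(-69) + (2/5)*81))/(-49961 + 4291) = (-15896 + (759 + 162/5))/(-45670) = (-15896 + 3957/5)*(-1/45670) = -75523/5*(-1/45670) = 75523/228350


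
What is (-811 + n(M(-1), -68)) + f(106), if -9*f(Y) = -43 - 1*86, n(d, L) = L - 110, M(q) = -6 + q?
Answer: -2924/3 ≈ -974.67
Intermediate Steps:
n(d, L) = -110 + L
f(Y) = 43/3 (f(Y) = -(-43 - 1*86)/9 = -(-43 - 86)/9 = -1/9*(-129) = 43/3)
(-811 + n(M(-1), -68)) + f(106) = (-811 + (-110 - 68)) + 43/3 = (-811 - 178) + 43/3 = -989 + 43/3 = -2924/3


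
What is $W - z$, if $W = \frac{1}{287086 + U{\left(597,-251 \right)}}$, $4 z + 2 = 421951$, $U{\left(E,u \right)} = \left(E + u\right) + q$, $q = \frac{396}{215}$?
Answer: $- \frac{3259465094883}{30899138} \approx -1.0549 \cdot 10^{5}$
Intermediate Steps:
$q = \frac{396}{215}$ ($q = 396 \cdot \frac{1}{215} = \frac{396}{215} \approx 1.8419$)
$U{\left(E,u \right)} = \frac{396}{215} + E + u$ ($U{\left(E,u \right)} = \left(E + u\right) + \frac{396}{215} = \frac{396}{215} + E + u$)
$z = \frac{421949}{4}$ ($z = - \frac{1}{2} + \frac{1}{4} \cdot 421951 = - \frac{1}{2} + \frac{421951}{4} = \frac{421949}{4} \approx 1.0549 \cdot 10^{5}$)
$W = \frac{215}{61798276}$ ($W = \frac{1}{287086 + \left(\frac{396}{215} + 597 - 251\right)} = \frac{1}{287086 + \frac{74786}{215}} = \frac{1}{\frac{61798276}{215}} = \frac{215}{61798276} \approx 3.4791 \cdot 10^{-6}$)
$W - z = \frac{215}{61798276} - \frac{421949}{4} = - \frac{3259465094883}{30899138}$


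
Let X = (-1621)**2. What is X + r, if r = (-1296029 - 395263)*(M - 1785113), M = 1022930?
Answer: 1289076638077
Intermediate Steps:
X = 2627641
r = 1289074010436 (r = (-1296029 - 395263)*(1022930 - 1785113) = -1691292*(-762183) = 1289074010436)
X + r = 2627641 + 1289074010436 = 1289076638077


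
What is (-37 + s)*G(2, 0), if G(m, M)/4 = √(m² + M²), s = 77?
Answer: 320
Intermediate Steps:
G(m, M) = 4*√(M² + m²) (G(m, M) = 4*√(m² + M²) = 4*√(M² + m²))
(-37 + s)*G(2, 0) = (-37 + 77)*(4*√(0² + 2²)) = 40*(4*√(0 + 4)) = 40*(4*√4) = 40*(4*2) = 40*8 = 320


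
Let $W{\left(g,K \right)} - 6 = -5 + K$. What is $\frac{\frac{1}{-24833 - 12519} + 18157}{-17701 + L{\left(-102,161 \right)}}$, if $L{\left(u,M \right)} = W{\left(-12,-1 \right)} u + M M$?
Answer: $\frac{678200263}{307033440} \approx 2.2089$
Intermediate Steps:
$W{\left(g,K \right)} = 1 + K$ ($W{\left(g,K \right)} = 6 + \left(-5 + K\right) = 1 + K$)
$L{\left(u,M \right)} = M^{2}$ ($L{\left(u,M \right)} = \left(1 - 1\right) u + M M = 0 u + M^{2} = 0 + M^{2} = M^{2}$)
$\frac{\frac{1}{-24833 - 12519} + 18157}{-17701 + L{\left(-102,161 \right)}} = \frac{\frac{1}{-24833 - 12519} + 18157}{-17701 + 161^{2}} = \frac{\frac{1}{-37352} + 18157}{-17701 + 25921} = \frac{- \frac{1}{37352} + 18157}{8220} = \frac{678200263}{37352} \cdot \frac{1}{8220} = \frac{678200263}{307033440}$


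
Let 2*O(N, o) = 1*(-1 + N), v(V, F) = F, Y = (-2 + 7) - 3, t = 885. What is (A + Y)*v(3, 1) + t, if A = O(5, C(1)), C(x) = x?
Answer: 889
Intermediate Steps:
Y = 2 (Y = 5 - 3 = 2)
O(N, o) = -1/2 + N/2 (O(N, o) = (1*(-1 + N))/2 = (-1 + N)/2 = -1/2 + N/2)
A = 2 (A = -1/2 + (1/2)*5 = -1/2 + 5/2 = 2)
(A + Y)*v(3, 1) + t = (2 + 2)*1 + 885 = 4*1 + 885 = 4 + 885 = 889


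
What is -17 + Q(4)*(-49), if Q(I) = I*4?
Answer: -801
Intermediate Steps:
Q(I) = 4*I
-17 + Q(4)*(-49) = -17 + (4*4)*(-49) = -17 + 16*(-49) = -17 - 784 = -801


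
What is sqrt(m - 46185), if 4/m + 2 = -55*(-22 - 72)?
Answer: I*sqrt(19273739137)/646 ≈ 214.91*I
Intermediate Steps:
m = 1/1292 (m = 4/(-2 - 55*(-22 - 72)) = 4/(-2 - 55*(-94)) = 4/(-2 + 5170) = 4/5168 = 4*(1/5168) = 1/1292 ≈ 0.00077399)
sqrt(m - 46185) = sqrt(1/1292 - 46185) = sqrt(-59671019/1292) = I*sqrt(19273739137)/646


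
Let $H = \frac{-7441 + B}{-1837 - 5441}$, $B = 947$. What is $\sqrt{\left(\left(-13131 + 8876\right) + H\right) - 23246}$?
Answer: $\frac{2 i \sqrt{91041313497}}{3639} \approx 165.83 i$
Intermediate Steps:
$H = \frac{3247}{3639}$ ($H = \frac{-7441 + 947}{-1837 - 5441} = - \frac{6494}{-7278} = \left(-6494\right) \left(- \frac{1}{7278}\right) = \frac{3247}{3639} \approx 0.89228$)
$\sqrt{\left(\left(-13131 + 8876\right) + H\right) - 23246} = \sqrt{\left(\left(-13131 + 8876\right) + \frac{3247}{3639}\right) - 23246} = \sqrt{\left(-4255 + \frac{3247}{3639}\right) - 23246} = \sqrt{- \frac{15480698}{3639} - 23246} = \sqrt{- \frac{100072892}{3639}} = \frac{2 i \sqrt{91041313497}}{3639}$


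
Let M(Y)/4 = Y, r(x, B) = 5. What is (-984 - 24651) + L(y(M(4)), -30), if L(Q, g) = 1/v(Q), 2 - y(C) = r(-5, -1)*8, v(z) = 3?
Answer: -76904/3 ≈ -25635.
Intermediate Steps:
M(Y) = 4*Y
y(C) = -38 (y(C) = 2 - 5*8 = 2 - 1*40 = 2 - 40 = -38)
L(Q, g) = 1/3
(-984 - 24651) + L(y(M(4)), -30) = (-984 - 24651) + 1/3 = -25635 + 1/3 = -76904/3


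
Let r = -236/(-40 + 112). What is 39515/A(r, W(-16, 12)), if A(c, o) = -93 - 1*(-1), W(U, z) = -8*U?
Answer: -39515/92 ≈ -429.51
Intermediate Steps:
r = -59/18 (r = -236/72 = -236*1/72 = -59/18 ≈ -3.2778)
A(c, o) = -92 (A(c, o) = -93 + 1 = -92)
39515/A(r, W(-16, 12)) = 39515/(-92) = 39515*(-1/92) = -39515/92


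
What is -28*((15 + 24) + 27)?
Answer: -1848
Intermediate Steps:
-28*((15 + 24) + 27) = -28*(39 + 27) = -28*66 = -1848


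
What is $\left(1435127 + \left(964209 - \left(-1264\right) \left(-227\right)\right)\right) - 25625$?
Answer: $2086783$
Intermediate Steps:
$\left(1435127 + \left(964209 - \left(-1264\right) \left(-227\right)\right)\right) - 25625 = \left(1435127 + \left(964209 - 286928\right)\right) - 25625 = \left(1435127 + 677281\right) - 25625 = 2112408 - 25625 = 2086783$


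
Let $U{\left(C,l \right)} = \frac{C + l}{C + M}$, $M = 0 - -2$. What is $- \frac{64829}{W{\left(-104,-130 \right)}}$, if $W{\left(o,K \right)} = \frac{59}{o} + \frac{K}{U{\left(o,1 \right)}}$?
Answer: $\frac{694448248}{1385117} \approx 501.36$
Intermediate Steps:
$M = 2$ ($M = 0 + 2 = 2$)
$U{\left(C,l \right)} = \frac{C + l}{2 + C}$ ($U{\left(C,l \right)} = \frac{C + l}{C + 2} = \frac{C + l}{2 + C}$)
$W{\left(o,K \right)} = \frac{59}{o} + \frac{K \left(2 + o\right)}{1 + o}$ ($W{\left(o,K \right)} = \frac{59}{o} + \frac{K}{\frac{1}{2 + o} \left(o + 1\right)} = \frac{59}{o} + \frac{K}{\frac{1}{2 + o} \left(1 + o\right)} = \frac{59}{o} + K \frac{2 + o}{1 + o} = \frac{59}{o} + \frac{K \left(2 + o\right)}{1 + o}$)
$- \frac{64829}{W{\left(-104,-130 \right)}} = - \frac{64829}{\frac{1}{-104} \frac{1}{1 - 104} \left(59 + 59 \left(-104\right) - - 13520 \left(2 - 104\right)\right)} = - \frac{64829}{\left(- \frac{1}{104}\right) \frac{1}{-103} \left(59 - 6136 - \left(-13520\right) \left(-102\right)\right)} = - \frac{64829}{\left(- \frac{1}{104}\right) \left(- \frac{1}{103}\right) \left(59 - 6136 - 1379040\right)} = - \frac{64829}{\left(- \frac{1}{104}\right) \left(- \frac{1}{103}\right) \left(-1385117\right)} = - \frac{64829}{- \frac{1385117}{10712}} = \left(-64829\right) \left(- \frac{10712}{1385117}\right) = \frac{694448248}{1385117}$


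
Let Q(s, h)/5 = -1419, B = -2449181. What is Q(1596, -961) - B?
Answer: 2442086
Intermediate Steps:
Q(s, h) = -7095 (Q(s, h) = 5*(-1419) = -7095)
Q(1596, -961) - B = -7095 - 1*(-2449181) = -7095 + 2449181 = 2442086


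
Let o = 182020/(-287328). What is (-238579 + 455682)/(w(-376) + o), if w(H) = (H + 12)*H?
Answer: 15594942696/9831169343 ≈ 1.5863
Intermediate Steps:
o = -45505/71832 (o = 182020*(-1/287328) = -45505/71832 ≈ -0.63349)
w(H) = H*(12 + H) (w(H) = (12 + H)*H = H*(12 + H))
(-238579 + 455682)/(w(-376) + o) = (-238579 + 455682)/(-376*(12 - 376) - 45505/71832) = 217103/(-376*(-364) - 45505/71832) = 217103/(136864 - 45505/71832) = 217103/(9831169343/71832) = 217103*(71832/9831169343) = 15594942696/9831169343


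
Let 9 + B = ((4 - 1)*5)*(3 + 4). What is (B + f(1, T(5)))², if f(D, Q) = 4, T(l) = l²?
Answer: 10000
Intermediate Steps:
B = 96 (B = -9 + ((4 - 1)*5)*(3 + 4) = -9 + (3*5)*7 = -9 + 15*7 = -9 + 105 = 96)
(B + f(1, T(5)))² = (96 + 4)² = 100² = 10000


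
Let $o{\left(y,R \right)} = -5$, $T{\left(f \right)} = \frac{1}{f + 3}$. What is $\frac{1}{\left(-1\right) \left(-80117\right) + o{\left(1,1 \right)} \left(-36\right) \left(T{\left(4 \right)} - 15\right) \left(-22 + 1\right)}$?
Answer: $\frac{1}{136277} \approx 7.338 \cdot 10^{-6}$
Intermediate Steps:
$T{\left(f \right)} = \frac{1}{3 + f}$
$\frac{1}{\left(-1\right) \left(-80117\right) + o{\left(1,1 \right)} \left(-36\right) \left(T{\left(4 \right)} - 15\right) \left(-22 + 1\right)} = \frac{1}{\left(-1\right) \left(-80117\right) + \left(-5\right) \left(-36\right) \left(\frac{1}{3 + 4} - 15\right) \left(-22 + 1\right)} = \frac{1}{80117 + 180 \left(\frac{1}{7} - 15\right) \left(-21\right)} = \frac{1}{80117 + 180 \left(\left(- \frac{104}{7}\right) \left(-21\right)\right)} = \frac{1}{80117 + 180 \cdot 312} = \frac{1}{80117 + 56160} = \frac{1}{136277}$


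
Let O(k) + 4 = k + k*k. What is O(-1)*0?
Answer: 0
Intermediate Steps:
O(k) = -4 + k + k**2 (O(k) = -4 + (k + k*k) = -4 + (k + k**2) = -4 + k + k**2)
O(-1)*0 = (-4 - 1 + (-1)**2)*0 = (-4 - 1 + 1)*0 = -4*0 = 0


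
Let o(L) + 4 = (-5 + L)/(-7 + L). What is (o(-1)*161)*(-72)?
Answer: 37674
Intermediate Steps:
o(L) = -4 + (-5 + L)/(-7 + L)
(o(-1)*161)*(-72) = (((23 - 3*(-1))/(-7 - 1))*161)*(-72) = (((23 + 3)/(-8))*161)*(-72) = (-⅛*26*161)*(-72) = -13/4*161*(-72) = -2093/4*(-72) = 37674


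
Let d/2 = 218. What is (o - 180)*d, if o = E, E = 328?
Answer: 64528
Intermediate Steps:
d = 436 (d = 2*218 = 436)
o = 328
(o - 180)*d = (328 - 180)*436 = 148*436 = 64528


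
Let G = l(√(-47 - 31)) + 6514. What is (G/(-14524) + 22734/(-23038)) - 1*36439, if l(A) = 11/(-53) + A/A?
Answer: -80779368495743/2216750917 ≈ -36440.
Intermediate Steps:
l(A) = 42/53 (l(A) = 11*(-1/53) + 1 = -11/53 + 1 = 42/53)
G = 345284/53 (G = 42/53 + 6514 = 345284/53 ≈ 6514.8)
(G/(-14524) + 22734/(-23038)) - 1*36439 = ((345284/53)/(-14524) + 22734/(-23038)) - 1*36439 = ((345284/53)*(-1/14524) + 22734*(-1/23038)) - 36439 = (-86321/192443 - 11367/11519) - 36439 = -3181831180/2216750917 - 36439 = -80779368495743/2216750917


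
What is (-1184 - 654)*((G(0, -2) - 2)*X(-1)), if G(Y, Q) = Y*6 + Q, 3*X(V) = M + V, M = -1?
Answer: -14704/3 ≈ -4901.3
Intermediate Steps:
X(V) = -⅓ + V/3 (X(V) = (-1 + V)/3 = -⅓ + V/3)
G(Y, Q) = Q + 6*Y (G(Y, Q) = 6*Y + Q = Q + 6*Y)
(-1184 - 654)*((G(0, -2) - 2)*X(-1)) = (-1184 - 654)*(((-2 + 6*0) - 2)*(-⅓ + (⅓)*(-1))) = -1838*((-2 + 0) - 2)*(-⅓ - ⅓) = -1838*(-2 - 2)*(-2)/3 = -(-7352)*(-2)/3 = -1838*8/3 = -14704/3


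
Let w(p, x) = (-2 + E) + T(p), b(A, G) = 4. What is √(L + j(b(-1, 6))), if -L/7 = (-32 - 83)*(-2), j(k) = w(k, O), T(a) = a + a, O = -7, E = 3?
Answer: I*√1601 ≈ 40.013*I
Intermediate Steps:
T(a) = 2*a
w(p, x) = 1 + 2*p (w(p, x) = (-2 + 3) + 2*p = 1 + 2*p)
j(k) = 1 + 2*k
L = -1610 (L = -7*(-32 - 83)*(-2) = -(-805)*(-2) = -7*230 = -1610)
√(L + j(b(-1, 6))) = √(-1610 + (1 + 2*4)) = √(-1610 + (1 + 8)) = √(-1610 + 9) = √(-1601) = I*√1601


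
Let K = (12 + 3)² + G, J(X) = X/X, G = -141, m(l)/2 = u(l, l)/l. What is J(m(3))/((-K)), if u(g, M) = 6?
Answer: -1/84 ≈ -0.011905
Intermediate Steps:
m(l) = 12/l (m(l) = 2*(6/l) = 12/l)
J(X) = 1
K = 84 (K = (12 + 3)² - 141 = 15² - 141 = 225 - 141 = 84)
J(m(3))/((-K)) = 1/(-1*84) = 1/(-84) = 1*(-1/84) = -1/84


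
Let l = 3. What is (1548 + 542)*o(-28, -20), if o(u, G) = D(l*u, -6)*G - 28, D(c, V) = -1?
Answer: -16720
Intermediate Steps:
o(u, G) = -28 - G (o(u, G) = -G - 28 = -28 - G)
(1548 + 542)*o(-28, -20) = (1548 + 542)*(-28 - 1*(-20)) = 2090*(-28 + 20) = 2090*(-8) = -16720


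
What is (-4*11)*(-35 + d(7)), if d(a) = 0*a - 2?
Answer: 1628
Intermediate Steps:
d(a) = -2 (d(a) = 0 - 2 = -2)
(-4*11)*(-35 + d(7)) = (-4*11)*(-35 - 2) = -44*(-37) = 1628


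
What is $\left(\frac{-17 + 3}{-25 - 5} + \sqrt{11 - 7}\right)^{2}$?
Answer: $\frac{1369}{225} \approx 6.0844$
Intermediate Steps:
$\left(\frac{-17 + 3}{-25 - 5} + \sqrt{11 - 7}\right)^{2} = \left(- \frac{14}{-30} + \sqrt{4}\right)^{2} = \left(\left(-14\right) \left(- \frac{1}{30}\right) + 2\right)^{2} = \left(\frac{7}{15} + 2\right)^{2} = \left(\frac{37}{15}\right)^{2} = \frac{1369}{225}$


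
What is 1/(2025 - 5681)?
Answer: -1/3656 ≈ -0.00027352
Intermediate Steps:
1/(2025 - 5681) = 1/(-3656) = -1/3656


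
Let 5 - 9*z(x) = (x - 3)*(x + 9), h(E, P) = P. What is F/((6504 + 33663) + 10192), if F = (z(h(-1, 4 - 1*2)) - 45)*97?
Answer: -37733/453231 ≈ -0.083253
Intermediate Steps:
z(x) = 5/9 - (-3 + x)*(9 + x)/9 (z(x) = 5/9 - (x - 3)*(x + 9)/9 = 5/9 - (-3 + x)*(9 + x)/9)
F = -37733/9 (F = ((32/9 - 2*(4 - 1*2)/3 - (4 - 1*2)²/9) - 45)*97 = ((32/9 - 2*(4 - 2)/3 - (4 - 2)²/9) - 45)*97 = ((32/9 - ⅔*2 - ⅑*2²) - 45)*97 = ((32/9 - 4/3 - ⅑*4) - 45)*97 = ((32/9 - 4/3 - 4/9) - 45)*97 = (16/9 - 45)*97 = -389/9*97 = -37733/9 ≈ -4192.6)
F/((6504 + 33663) + 10192) = -37733/(9*((6504 + 33663) + 10192)) = -37733/(9*(40167 + 10192)) = -37733/9/50359 = -37733/9*1/50359 = -37733/453231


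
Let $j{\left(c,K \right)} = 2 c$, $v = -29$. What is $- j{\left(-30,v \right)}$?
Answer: $60$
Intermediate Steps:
$- j{\left(-30,v \right)} = - 2 \left(-30\right) = \left(-1\right) \left(-60\right) = 60$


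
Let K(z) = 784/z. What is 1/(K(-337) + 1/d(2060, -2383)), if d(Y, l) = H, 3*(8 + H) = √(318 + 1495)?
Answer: -318648328/721261399 - 2384949*√37/721261399 ≈ -0.46191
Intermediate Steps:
H = -8 + 7*√37/3 (H = -8 + √(318 + 1495)/3 = -8 + √1813/3 = -8 + (7*√37)/3 = -8 + 7*√37/3 ≈ 6.1931)
d(Y, l) = -8 + 7*√37/3
1/(K(-337) + 1/d(2060, -2383)) = 1/(784/(-337) + 1/(-8 + 7*√37/3)) = 1/(784*(-1/337) + 1/(-8 + 7*√37/3)) = 1/(-784/337 + 1/(-8 + 7*√37/3))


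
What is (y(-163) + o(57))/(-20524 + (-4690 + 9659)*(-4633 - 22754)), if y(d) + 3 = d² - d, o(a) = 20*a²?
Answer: -91709/136106527 ≈ -0.00067380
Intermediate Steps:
y(d) = -3 + d² - d (y(d) = -3 + (d² - d) = -3 + d² - d)
(y(-163) + o(57))/(-20524 + (-4690 + 9659)*(-4633 - 22754)) = ((-3 + (-163)² - 1*(-163)) + 20*57²)/(-20524 + (-4690 + 9659)*(-4633 - 22754)) = ((-3 + 26569 + 163) + 20*3249)/(-20524 + 4969*(-27387)) = (26729 + 64980)/(-20524 - 136086003) = 91709/(-136106527) = 91709*(-1/136106527) = -91709/136106527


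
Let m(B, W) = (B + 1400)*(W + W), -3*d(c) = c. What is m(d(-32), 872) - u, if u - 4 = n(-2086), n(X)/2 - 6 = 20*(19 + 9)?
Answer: 7377200/3 ≈ 2.4591e+6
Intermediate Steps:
d(c) = -c/3
m(B, W) = 2*W*(1400 + B) (m(B, W) = (1400 + B)*(2*W) = 2*W*(1400 + B))
n(X) = 1132 (n(X) = 12 + 2*(20*(19 + 9)) = 12 + 2*(20*28) = 12 + 2*560 = 12 + 1120 = 1132)
u = 1136 (u = 4 + 1132 = 1136)
m(d(-32), 872) - u = 2*872*(1400 - ⅓*(-32)) - 1*1136 = 2*872*(1400 + 32/3) - 1136 = 2*872*(4232/3) - 1136 = 7380608/3 - 1136 = 7377200/3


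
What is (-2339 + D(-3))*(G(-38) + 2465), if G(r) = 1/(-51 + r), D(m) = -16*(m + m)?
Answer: -492078312/89 ≈ -5.5290e+6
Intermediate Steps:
D(m) = -32*m
(-2339 + D(-3))*(G(-38) + 2465) = (-2339 - 32*(-3))*(1/(-51 - 38) + 2465) = (-2339 + 96)*(1/(-89) + 2465) = -2243*(-1/89 + 2465) = -2243*219384/89 = -492078312/89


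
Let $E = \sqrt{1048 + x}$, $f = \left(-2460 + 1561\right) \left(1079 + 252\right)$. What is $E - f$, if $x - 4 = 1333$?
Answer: $1196569 + 3 \sqrt{265} \approx 1.1966 \cdot 10^{6}$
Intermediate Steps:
$x = 1337$ ($x = 4 + 1333 = 1337$)
$f = -1196569$ ($f = \left(-899\right) 1331 = -1196569$)
$E = 3 \sqrt{265}$ ($E = \sqrt{1048 + 1337} = \sqrt{2385} = 3 \sqrt{265} \approx 48.836$)
$E - f = 3 \sqrt{265} - -1196569 = 3 \sqrt{265} + 1196569 = 1196569 + 3 \sqrt{265}$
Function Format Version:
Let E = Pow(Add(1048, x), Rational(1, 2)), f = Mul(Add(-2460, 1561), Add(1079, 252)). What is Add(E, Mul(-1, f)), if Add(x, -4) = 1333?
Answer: Add(1196569, Mul(3, Pow(265, Rational(1, 2)))) ≈ 1.1966e+6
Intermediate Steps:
x = 1337 (x = Add(4, 1333) = 1337)
f = -1196569 (f = Mul(-899, 1331) = -1196569)
E = Mul(3, Pow(265, Rational(1, 2))) (E = Pow(Add(1048, 1337), Rational(1, 2)) = Pow(2385, Rational(1, 2)) = Mul(3, Pow(265, Rational(1, 2))) ≈ 48.836)
Add(E, Mul(-1, f)) = Add(Mul(3, Pow(265, Rational(1, 2))), Mul(-1, -1196569)) = Add(Mul(3, Pow(265, Rational(1, 2))), 1196569) = Add(1196569, Mul(3, Pow(265, Rational(1, 2))))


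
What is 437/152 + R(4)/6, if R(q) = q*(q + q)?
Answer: 197/24 ≈ 8.2083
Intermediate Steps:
R(q) = 2*q² (R(q) = q*(2*q) = 2*q²)
437/152 + R(4)/6 = 437/152 + (2*4²)/6 = 437*(1/152) + (2*16)*(⅙) = 23/8 + 32*(⅙) = 23/8 + 16/3 = 197/24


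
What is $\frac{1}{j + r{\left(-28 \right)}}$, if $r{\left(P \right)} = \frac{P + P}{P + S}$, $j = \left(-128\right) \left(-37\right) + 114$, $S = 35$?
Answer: $\frac{1}{4842} \approx 0.00020653$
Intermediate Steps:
$j = 4850$ ($j = 4736 + 114 = 4850$)
$r{\left(P \right)} = \frac{2 P}{35 + P}$ ($r{\left(P \right)} = \frac{P + P}{P + 35} = \frac{2 P}{35 + P}$)
$\frac{1}{j + r{\left(-28 \right)}} = \frac{1}{4850 + 2 \left(-28\right) \frac{1}{35 - 28}} = \frac{1}{4850 + 2 \left(-28\right) \frac{1}{7}} = \frac{1}{4850 - 8} = \frac{1}{4842}$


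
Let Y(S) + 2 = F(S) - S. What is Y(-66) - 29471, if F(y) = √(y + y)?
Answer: -29407 + 2*I*√33 ≈ -29407.0 + 11.489*I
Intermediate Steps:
F(y) = √2*√y (F(y) = √(2*y) = √2*√y)
Y(S) = -2 - S + √2*√S (Y(S) = -2 + (√2*√S - S) = -2 + (-S + √2*√S) = -2 - S + √2*√S)
Y(-66) - 29471 = (-2 - 1*(-66) + √2*√(-66)) - 29471 = (-2 + 66 + √2*(I*√66)) - 29471 = (-2 + 66 + 2*I*√33) - 29471 = (64 + 2*I*√33) - 29471 = -29407 + 2*I*√33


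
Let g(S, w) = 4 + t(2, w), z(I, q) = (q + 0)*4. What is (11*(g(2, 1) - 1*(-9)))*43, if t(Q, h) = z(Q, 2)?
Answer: 9933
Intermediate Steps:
z(I, q) = 4*q (z(I, q) = q*4 = 4*q)
t(Q, h) = 8 (t(Q, h) = 4*2 = 8)
g(S, w) = 12 (g(S, w) = 4 + 8 = 12)
(11*(g(2, 1) - 1*(-9)))*43 = (11*(12 - 1*(-9)))*43 = (11*(12 + 9))*43 = (11*21)*43 = 231*43 = 9933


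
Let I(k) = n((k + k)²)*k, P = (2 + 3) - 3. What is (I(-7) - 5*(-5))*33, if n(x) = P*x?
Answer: -89727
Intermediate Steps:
P = 2 (P = 5 - 3 = 2)
n(x) = 2*x
I(k) = 8*k³ (I(k) = (2*(k + k)²)*k = (2*(2*k)²)*k = (2*(4*k²))*k = (8*k²)*k = 8*k³)
(I(-7) - 5*(-5))*33 = (8*(-7)³ - 5*(-5))*33 = (8*(-343) + 25)*33 = (-2744 + 25)*33 = -2719*33 = -89727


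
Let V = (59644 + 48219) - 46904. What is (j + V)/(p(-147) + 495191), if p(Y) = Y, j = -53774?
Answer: 7185/495044 ≈ 0.014514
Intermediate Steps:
V = 60959 (V = 107863 - 46904 = 60959)
(j + V)/(p(-147) + 495191) = (-53774 + 60959)/(-147 + 495191) = 7185/495044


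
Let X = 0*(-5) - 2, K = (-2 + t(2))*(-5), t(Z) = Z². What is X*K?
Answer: 20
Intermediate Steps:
K = -10 (K = (-2 + 2²)*(-5) = (-2 + 4)*(-5) = 2*(-5) = -10)
X = -2 (X = 0 - 2 = -2)
X*K = -2*(-10) = 20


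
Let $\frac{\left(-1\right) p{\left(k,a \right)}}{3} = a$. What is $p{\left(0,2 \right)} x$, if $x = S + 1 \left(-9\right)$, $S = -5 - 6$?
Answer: $120$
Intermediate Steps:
$S = -11$ ($S = -5 - 6 = -11$)
$p{\left(k,a \right)} = - 3 a$
$x = -20$ ($x = -11 + 1 \left(-9\right) = -11 - 9 = -20$)
$p{\left(0,2 \right)} x = \left(-3\right) 2 \left(-20\right) = \left(-6\right) \left(-20\right) = 120$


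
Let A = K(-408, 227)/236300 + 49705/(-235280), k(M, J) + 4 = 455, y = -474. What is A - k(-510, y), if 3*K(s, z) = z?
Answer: -221345496641/490558800 ≈ -451.21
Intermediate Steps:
K(s, z) = z/3
k(M, J) = 451 (k(M, J) = -4 + 455 = 451)
A = -103477841/490558800 (A = ((⅓)*227)/236300 + 49705/(-235280) = (227/3)*(1/236300) + 49705*(-1/235280) = 227/708900 - 9941/47056 = -103477841/490558800 ≈ -0.21094)
A - k(-510, y) = -103477841/490558800 - 1*451 = -103477841/490558800 - 451 = -221345496641/490558800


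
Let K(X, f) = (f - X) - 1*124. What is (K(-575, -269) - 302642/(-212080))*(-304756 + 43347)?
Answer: -5084562156809/106040 ≈ -4.7949e+7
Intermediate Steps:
K(X, f) = -124 + f - X (K(X, f) = (f - X) - 124 = -124 + f - X)
(K(-575, -269) - 302642/(-212080))*(-304756 + 43347) = ((-124 - 269 - 1*(-575)) - 302642/(-212080))*(-304756 + 43347) = ((-124 - 269 + 575) - 302642*(-1/212080))*(-261409) = (182 + 151321/106040)*(-261409) = (19450601/106040)*(-261409) = -5084562156809/106040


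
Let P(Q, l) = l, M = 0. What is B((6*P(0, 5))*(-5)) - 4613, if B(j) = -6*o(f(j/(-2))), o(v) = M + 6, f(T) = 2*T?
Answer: -4649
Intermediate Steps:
o(v) = 6 (o(v) = 0 + 6 = 6)
B(j) = -36 (B(j) = -6*6 = -36)
B((6*P(0, 5))*(-5)) - 4613 = -36 - 4613 = -4649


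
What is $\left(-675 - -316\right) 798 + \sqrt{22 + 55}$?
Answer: $-286482 + \sqrt{77} \approx -2.8647 \cdot 10^{5}$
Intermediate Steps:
$\left(-675 - -316\right) 798 + \sqrt{22 + 55} = \left(-675 + 316\right) 798 + \sqrt{77} = \left(-359\right) 798 + \sqrt{77} = -286482 + \sqrt{77}$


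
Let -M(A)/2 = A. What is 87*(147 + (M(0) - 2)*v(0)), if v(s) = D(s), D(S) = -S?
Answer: 12789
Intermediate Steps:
M(A) = -2*A
v(s) = -s
87*(147 + (M(0) - 2)*v(0)) = 87*(147 + (-2*0 - 2)*(-1*0)) = 87*(147 + (0 - 2)*0) = 87*(147 - 2*0) = 87*(147 + 0) = 87*147 = 12789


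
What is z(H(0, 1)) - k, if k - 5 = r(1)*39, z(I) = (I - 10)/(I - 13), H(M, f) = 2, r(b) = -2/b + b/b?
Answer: 382/11 ≈ 34.727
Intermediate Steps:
r(b) = 1 - 2/b (r(b) = -2/b + 1 = 1 - 2/b)
z(I) = (-10 + I)/(-13 + I)
k = -34 (k = 5 + ((-2 + 1)/1)*39 = 5 + (1*(-1))*39 = 5 - 1*39 = 5 - 39 = -34)
z(H(0, 1)) - k = (-10 + 2)/(-13 + 2) - 1*(-34) = -8/(-11) + 34 = -1/11*(-8) + 34 = 8/11 + 34 = 382/11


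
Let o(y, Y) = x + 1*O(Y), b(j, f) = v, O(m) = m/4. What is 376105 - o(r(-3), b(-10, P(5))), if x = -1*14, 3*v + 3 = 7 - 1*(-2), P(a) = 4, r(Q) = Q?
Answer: 752237/2 ≈ 3.7612e+5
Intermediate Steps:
O(m) = m/4 (O(m) = m*(1/4) = m/4)
v = 2 (v = -1 + (7 - 1*(-2))/3 = -1 + (7 + 2)/3 = -1 + (1/3)*9 = -1 + 3 = 2)
x = -14
b(j, f) = 2
o(y, Y) = -14 + Y/4 (o(y, Y) = -14 + 1*(Y/4) = -14 + Y/4)
376105 - o(r(-3), b(-10, P(5))) = 376105 - (-14 + (1/4)*2) = 376105 - (-14 + 1/2) = 376105 - 1*(-27/2) = 376105 + 27/2 = 752237/2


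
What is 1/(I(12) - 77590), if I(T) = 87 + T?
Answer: -1/77491 ≈ -1.2905e-5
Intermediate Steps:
1/(I(12) - 77590) = 1/((87 + 12) - 77590) = 1/(99 - 77590) = 1/(-77491) = -1/77491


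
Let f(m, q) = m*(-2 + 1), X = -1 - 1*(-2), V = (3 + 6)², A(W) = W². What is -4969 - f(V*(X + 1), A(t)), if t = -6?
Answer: -4807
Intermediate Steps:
V = 81 (V = 9² = 81)
X = 1 (X = -1 + 2 = 1)
f(m, q) = -m (f(m, q) = m*(-1) = -m)
-4969 - f(V*(X + 1), A(t)) = -4969 - (-1)*81*(1 + 1) = -4969 - (-1)*81*2 = -4969 - (-1)*162 = -4969 - 1*(-162) = -4969 + 162 = -4807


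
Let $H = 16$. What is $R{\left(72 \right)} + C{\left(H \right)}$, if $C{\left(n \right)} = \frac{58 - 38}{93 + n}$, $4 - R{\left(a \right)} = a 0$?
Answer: $\frac{456}{109} \approx 4.1835$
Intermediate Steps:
$R{\left(a \right)} = 4$ ($R{\left(a \right)} = 4 - a 0 = 4 - 0 = 4 + 0 = 4$)
$C{\left(n \right)} = \frac{20}{93 + n}$
$R{\left(72 \right)} + C{\left(H \right)} = 4 + \frac{20}{93 + 16} = 4 + \frac{20}{109} = \frac{456}{109}$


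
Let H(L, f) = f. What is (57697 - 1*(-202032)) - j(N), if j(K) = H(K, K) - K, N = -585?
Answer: 259729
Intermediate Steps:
j(K) = 0 (j(K) = K - K = 0)
(57697 - 1*(-202032)) - j(N) = (57697 - 1*(-202032)) - 1*0 = (57697 + 202032) + 0 = 259729 + 0 = 259729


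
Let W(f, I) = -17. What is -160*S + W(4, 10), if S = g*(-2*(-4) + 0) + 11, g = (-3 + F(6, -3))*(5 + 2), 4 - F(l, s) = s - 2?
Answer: -55537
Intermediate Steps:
F(l, s) = 6 - s (F(l, s) = 4 - (s - 2) = 4 - (-2 + s) = 4 + (2 - s) = 6 - s)
g = 42 (g = (-3 + (6 - 1*(-3)))*(5 + 2) = (-3 + (6 + 3))*7 = (-3 + 9)*7 = 6*7 = 42)
S = 347 (S = 42*(-2*(-4) + 0) + 11 = 42*(8 + 0) + 11 = 42*8 + 11 = 336 + 11 = 347)
-160*S + W(4, 10) = -160*347 - 17 = -55520 - 17 = -55537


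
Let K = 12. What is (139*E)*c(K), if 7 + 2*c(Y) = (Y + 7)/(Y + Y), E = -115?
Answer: 2381765/48 ≈ 49620.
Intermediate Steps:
c(Y) = -7/2 + (7 + Y)/(4*Y) (c(Y) = -7/2 + ((Y + 7)/(Y + Y))/2 = -7/2 + ((7 + Y)/((2*Y)))/2 = -7/2 + ((7 + Y)*(1/(2*Y)))/2 = -7/2 + ((7 + Y)/(2*Y))/2 = -7/2 + (7 + Y)/(4*Y))
(139*E)*c(K) = (139*(-115))*((¼)*(7 - 13*12)/12) = -15985*(7 - 156)/(4*12) = -15985*(-149)/(4*12) = -15985*(-149/48) = 2381765/48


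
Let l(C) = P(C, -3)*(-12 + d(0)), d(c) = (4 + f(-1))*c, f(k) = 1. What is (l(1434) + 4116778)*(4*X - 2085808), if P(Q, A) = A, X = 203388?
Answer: -5237641312384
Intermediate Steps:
d(c) = 5*c (d(c) = (4 + 1)*c = 5*c)
l(C) = 36 (l(C) = -3*(-12 + 5*0) = -3*(-12 + 0) = -3*(-12) = 36)
(l(1434) + 4116778)*(4*X - 2085808) = (36 + 4116778)*(4*203388 - 2085808) = 4116814*(813552 - 2085808) = 4116814*(-1272256) = -5237641312384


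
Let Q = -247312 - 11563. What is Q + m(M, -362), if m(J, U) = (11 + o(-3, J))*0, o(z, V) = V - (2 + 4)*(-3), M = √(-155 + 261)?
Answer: -258875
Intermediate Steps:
Q = -258875
M = √106 ≈ 10.296
o(z, V) = 18 + V (o(z, V) = V - 6*(-3) = V - 1*(-18) = V + 18 = 18 + V)
m(J, U) = 0 (m(J, U) = (11 + (18 + J))*0 = (29 + J)*0 = 0)
Q + m(M, -362) = -258875 + 0 = -258875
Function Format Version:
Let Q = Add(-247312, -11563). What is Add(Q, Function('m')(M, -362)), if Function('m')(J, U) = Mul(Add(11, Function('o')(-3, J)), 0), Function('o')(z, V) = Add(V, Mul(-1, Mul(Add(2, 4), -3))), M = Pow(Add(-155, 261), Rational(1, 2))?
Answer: -258875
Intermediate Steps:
Q = -258875
M = Pow(106, Rational(1, 2)) ≈ 10.296
Function('o')(z, V) = Add(18, V) (Function('o')(z, V) = Add(V, Mul(-1, Mul(6, -3))) = Add(V, Mul(-1, -18)) = Add(V, 18) = Add(18, V))
Function('m')(J, U) = 0 (Function('m')(J, U) = Mul(Add(11, Add(18, J)), 0) = Mul(Add(29, J), 0) = 0)
Add(Q, Function('m')(M, -362)) = Add(-258875, 0) = -258875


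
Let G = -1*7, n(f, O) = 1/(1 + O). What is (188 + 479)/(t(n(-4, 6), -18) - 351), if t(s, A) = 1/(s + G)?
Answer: -32016/16855 ≈ -1.8995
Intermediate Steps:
G = -7
t(s, A) = 1/(-7 + s) (t(s, A) = 1/(s - 7) = 1/(-7 + s))
(188 + 479)/(t(n(-4, 6), -18) - 351) = (188 + 479)/(1/(-7 + 1/(1 + 6)) - 351) = 667/(1/(-7 + 1/7) - 351) = 667/(1/(-7 + ⅐) - 351) = 667/(1/(-48/7) - 351) = 667/(-7/48 - 351) = 667/(-16855/48) = 667*(-48/16855) = -32016/16855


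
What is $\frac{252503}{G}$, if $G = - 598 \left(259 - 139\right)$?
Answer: $- \frac{252503}{71760} \approx -3.5187$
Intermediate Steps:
$G = -71760$ ($G = - 598 \left(259 - 139\right) = \left(-598\right) 120 = -71760$)
$\frac{252503}{G} = \frac{252503}{-71760} = 252503 \left(- \frac{1}{71760}\right) = - \frac{252503}{71760}$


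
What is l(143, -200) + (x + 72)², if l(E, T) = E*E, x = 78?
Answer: 42949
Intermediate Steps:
l(E, T) = E²
l(143, -200) + (x + 72)² = 143² + (78 + 72)² = 20449 + 150² = 20449 + 22500 = 42949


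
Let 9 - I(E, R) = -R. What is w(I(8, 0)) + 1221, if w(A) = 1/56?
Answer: 68377/56 ≈ 1221.0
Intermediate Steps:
I(E, R) = 9 + R (I(E, R) = 9 - (-1)*R = 9 + R)
w(A) = 1/56
w(I(8, 0)) + 1221 = 1/56 + 1221 = 68377/56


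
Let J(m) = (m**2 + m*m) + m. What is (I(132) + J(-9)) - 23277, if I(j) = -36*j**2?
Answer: -650388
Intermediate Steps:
J(m) = m + 2*m**2 (J(m) = (m**2 + m**2) + m = 2*m**2 + m = m + 2*m**2)
(I(132) + J(-9)) - 23277 = (-36*132**2 - 9*(1 + 2*(-9))) - 23277 = (-36*17424 - 9*(1 - 18)) - 23277 = (-627264 - 9*(-17)) - 23277 = (-627264 + 153) - 23277 = -627111 - 23277 = -650388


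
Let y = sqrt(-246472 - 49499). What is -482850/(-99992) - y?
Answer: 8325/1724 - I*sqrt(295971) ≈ 4.8289 - 544.03*I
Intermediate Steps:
y = I*sqrt(295971) (y = sqrt(-295971) = I*sqrt(295971) ≈ 544.03*I)
-482850/(-99992) - y = -482850/(-99992) - I*sqrt(295971) = -482850*(-1/99992) - I*sqrt(295971) = 8325/1724 - I*sqrt(295971)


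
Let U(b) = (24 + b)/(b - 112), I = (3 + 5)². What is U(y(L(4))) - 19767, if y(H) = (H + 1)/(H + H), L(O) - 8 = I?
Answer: -317362714/16055 ≈ -19767.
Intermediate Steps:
I = 64 (I = 8² = 64)
L(O) = 72 (L(O) = 8 + 64 = 72)
y(H) = (1 + H)/(2*H) (y(H) = (1 + H)/((2*H)) = (1 + H)*(1/(2*H)) = (1 + H)/(2*H))
U(b) = (24 + b)/(-112 + b)
U(y(L(4))) - 19767 = (24 + (½)*(1 + 72)/72)/(-112 + (½)*(1 + 72)/72) - 19767 = (24 + (½)*(1/72)*73)/(-112 + (½)*(1/72)*73) - 19767 = (24 + 73/144)/(-112 + 73/144) - 19767 = (3529/144)/(-16055/144) - 19767 = -144/16055*3529/144 - 19767 = -3529/16055 - 19767 = -317362714/16055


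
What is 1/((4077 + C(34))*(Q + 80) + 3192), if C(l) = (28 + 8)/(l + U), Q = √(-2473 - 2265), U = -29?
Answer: 1374700/782856636243 - 11345*I*√4738/521904424162 ≈ 1.756e-6 - 1.4963e-6*I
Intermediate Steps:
Q = I*√4738 (Q = √(-4738) = I*√4738 ≈ 68.833*I)
C(l) = 36/(-29 + l) (C(l) = (28 + 8)/(l - 29) = 36/(-29 + l))
1/((4077 + C(34))*(Q + 80) + 3192) = 1/((4077 + 36/(-29 + 34))*(I*√4738 + 80) + 3192) = 1/((4077 + 36/5)*(80 + I*√4738) + 3192) = 1/(20421*(80 + I*√4738)/5 + 3192) = 1/((326736 + 20421*I*√4738/5) + 3192) = 1/(329928 + 20421*I*√4738/5)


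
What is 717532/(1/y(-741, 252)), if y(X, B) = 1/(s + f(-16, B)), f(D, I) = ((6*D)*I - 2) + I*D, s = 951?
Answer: -717532/27275 ≈ -26.307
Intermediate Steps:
f(D, I) = -2 + 7*D*I (f(D, I) = (6*D*I - 2) + D*I = (-2 + 6*D*I) + D*I = -2 + 7*D*I)
y(X, B) = 1/(949 - 112*B) (y(X, B) = 1/(951 + (-2 + 7*(-16)*B)) = 1/(951 + (-2 - 112*B)) = 1/(949 - 112*B))
717532/(1/y(-741, 252)) = 717532/(1/(-1/(-949 + 112*252))) = 717532/(1/(-1/(-949 + 28224))) = 717532/(1/(-1/27275)) = 717532/(-27275) = 717532*(-1/27275) = -717532/27275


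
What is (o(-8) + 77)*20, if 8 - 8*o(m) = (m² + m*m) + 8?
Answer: 1220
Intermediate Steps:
o(m) = -m²/4 (o(m) = 1 - ((m² + m*m) + 8)/8 = 1 - ((m² + m²) + 8)/8 = 1 - (2*m² + 8)/8 = 1 - (8 + 2*m²)/8 = 1 + (-1 - m²/4) = -m²/4)
(o(-8) + 77)*20 = (-¼*(-8)² + 77)*20 = (-¼*64 + 77)*20 = (-16 + 77)*20 = 61*20 = 1220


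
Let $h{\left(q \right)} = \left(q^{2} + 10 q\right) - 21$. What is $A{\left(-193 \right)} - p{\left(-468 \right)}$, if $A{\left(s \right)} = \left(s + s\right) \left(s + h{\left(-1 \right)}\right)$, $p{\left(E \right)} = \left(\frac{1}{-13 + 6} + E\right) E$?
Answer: $- \frac{931090}{7} \approx -1.3301 \cdot 10^{5}$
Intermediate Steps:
$h{\left(q \right)} = -21 + q^{2} + 10 q$
$p{\left(E \right)} = E \left(- \frac{1}{7} + E\right)$ ($p{\left(E \right)} = \left(\frac{1}{-7} + E\right) E = \left(- \frac{1}{7} + E\right) E = E \left(- \frac{1}{7} + E\right)$)
$A{\left(s \right)} = 2 s \left(-30 + s\right)$ ($A{\left(s \right)} = \left(s + s\right) \left(s + \left(-21 + \left(-1\right)^{2} + 10 \left(-1\right)\right)\right) = 2 s \left(s - 30\right) = 2 s \left(-30 + s\right)$)
$A{\left(-193 \right)} - p{\left(-468 \right)} = 2 \left(-193\right) \left(-30 - 193\right) - - 468 \left(- \frac{1}{7} - 468\right) = 2 \left(-193\right) \left(-223\right) - \left(-468\right) \left(- \frac{3277}{7}\right) = 86078 - \frac{1533636}{7} = - \frac{931090}{7}$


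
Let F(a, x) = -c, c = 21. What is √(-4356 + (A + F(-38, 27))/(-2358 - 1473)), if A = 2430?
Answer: I*√7104480955/1277 ≈ 66.005*I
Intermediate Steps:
F(a, x) = -21 (F(a, x) = -1*21 = -21)
√(-4356 + (A + F(-38, 27))/(-2358 - 1473)) = √(-4356 + (2430 - 21)/(-2358 - 1473)) = √(-4356 + 2409/(-3831)) = √(-4356 + 2409*(-1/3831)) = √(-4356 - 803/1277) = √(-5563415/1277) = I*√7104480955/1277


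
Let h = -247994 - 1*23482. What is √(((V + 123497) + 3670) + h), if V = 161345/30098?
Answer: I*√130723166701826/30098 ≈ 379.87*I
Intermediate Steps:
V = 161345/30098 (V = 161345*(1/30098) = 161345/30098 ≈ 5.3607)
h = -271476 (h = -247994 - 23482 = -271476)
√(((V + 123497) + 3670) + h) = √(((161345/30098 + 123497) + 3670) - 271476) = √((3717174051/30098 + 3670) - 271476) = √(3827633711/30098 - 271476) = √(-4343250937/30098) = I*√130723166701826/30098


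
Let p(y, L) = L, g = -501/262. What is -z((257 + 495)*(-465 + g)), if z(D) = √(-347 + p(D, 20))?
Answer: -I*√327 ≈ -18.083*I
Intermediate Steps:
g = -501/262 (g = -501*1/262 = -501/262 ≈ -1.9122)
z(D) = I*√327 (z(D) = √(-347 + 20) = √(-327) = I*√327)
-z((257 + 495)*(-465 + g)) = -I*√327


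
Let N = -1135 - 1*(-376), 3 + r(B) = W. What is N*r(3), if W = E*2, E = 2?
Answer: -759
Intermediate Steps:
W = 4 (W = 2*2 = 4)
r(B) = 1 (r(B) = -3 + 4 = 1)
N = -759 (N = -1135 + 376 = -759)
N*r(3) = -759*1 = -759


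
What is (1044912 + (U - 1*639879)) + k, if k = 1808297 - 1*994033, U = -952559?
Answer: 266738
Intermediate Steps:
k = 814264 (k = 1808297 - 994033 = 814264)
(1044912 + (U - 1*639879)) + k = (1044912 + (-952559 - 1*639879)) + 814264 = (1044912 + (-952559 - 639879)) + 814264 = (1044912 - 1592438) + 814264 = -547526 + 814264 = 266738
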